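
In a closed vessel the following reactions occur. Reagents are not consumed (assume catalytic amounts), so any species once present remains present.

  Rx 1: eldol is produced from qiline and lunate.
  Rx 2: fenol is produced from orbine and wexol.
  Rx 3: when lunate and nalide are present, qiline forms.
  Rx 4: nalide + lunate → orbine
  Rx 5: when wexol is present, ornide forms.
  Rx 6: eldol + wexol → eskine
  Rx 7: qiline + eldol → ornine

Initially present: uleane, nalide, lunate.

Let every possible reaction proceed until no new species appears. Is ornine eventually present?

lunate and nalide present → qiline forms (Rx 3).
qiline and lunate present → eldol forms (Rx 1).
qiline and eldol present → ornine forms (Rx 7).

Yes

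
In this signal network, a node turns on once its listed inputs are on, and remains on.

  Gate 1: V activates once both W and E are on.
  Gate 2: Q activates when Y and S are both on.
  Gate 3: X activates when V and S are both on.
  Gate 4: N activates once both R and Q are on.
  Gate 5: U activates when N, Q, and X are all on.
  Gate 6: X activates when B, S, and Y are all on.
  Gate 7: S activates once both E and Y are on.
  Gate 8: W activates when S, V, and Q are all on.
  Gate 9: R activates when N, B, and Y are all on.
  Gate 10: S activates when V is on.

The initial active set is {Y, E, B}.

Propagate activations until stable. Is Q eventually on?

Gate 7: E and Y on → S on.
Gate 2: Y and S on → Q on.

Yes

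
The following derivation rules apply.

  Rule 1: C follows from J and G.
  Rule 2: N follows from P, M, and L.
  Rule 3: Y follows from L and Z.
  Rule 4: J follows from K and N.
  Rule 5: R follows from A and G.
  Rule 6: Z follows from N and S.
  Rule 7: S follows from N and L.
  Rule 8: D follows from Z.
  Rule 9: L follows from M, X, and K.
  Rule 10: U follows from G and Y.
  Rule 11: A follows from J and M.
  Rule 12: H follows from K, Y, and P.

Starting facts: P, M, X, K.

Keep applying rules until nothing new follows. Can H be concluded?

M, X, and K hold, so L follows (Rule 9).
From P, M, and L, Rule 2 gives N.
N and L hold, so S follows (Rule 7).
N and S hold, so Z follows (Rule 6).
From L and Z, Rule 3 gives Y.
K, Y, and P hold, so H follows (Rule 12).

Yes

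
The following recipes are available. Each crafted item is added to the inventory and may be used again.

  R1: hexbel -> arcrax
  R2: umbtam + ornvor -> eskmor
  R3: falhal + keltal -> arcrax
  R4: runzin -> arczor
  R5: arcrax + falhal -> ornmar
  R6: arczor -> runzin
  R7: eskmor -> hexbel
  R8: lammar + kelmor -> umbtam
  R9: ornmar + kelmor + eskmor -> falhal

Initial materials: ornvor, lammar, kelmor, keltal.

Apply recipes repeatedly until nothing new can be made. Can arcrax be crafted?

Yes

lammar + kelmor -> umbtam (R8).
Using R2, umbtam and ornvor make eskmor.
Using R7, eskmor makes hexbel.
hexbel -> arcrax (R1).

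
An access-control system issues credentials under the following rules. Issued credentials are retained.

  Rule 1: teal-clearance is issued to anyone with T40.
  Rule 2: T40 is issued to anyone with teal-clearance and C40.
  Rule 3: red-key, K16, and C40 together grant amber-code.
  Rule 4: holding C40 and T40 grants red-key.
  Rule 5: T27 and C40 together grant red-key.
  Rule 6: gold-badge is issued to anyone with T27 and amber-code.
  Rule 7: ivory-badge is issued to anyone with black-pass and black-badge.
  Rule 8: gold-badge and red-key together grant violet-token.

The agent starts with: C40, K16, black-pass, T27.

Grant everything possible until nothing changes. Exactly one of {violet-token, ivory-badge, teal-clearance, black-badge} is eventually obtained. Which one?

violet-token

Holding T27 and C40 grants red-key (Rule 5).
Holding red-key, K16, and C40 grants amber-code (Rule 3).
Holding T27 and amber-code grants gold-badge (Rule 6).
Holding gold-badge and red-key grants violet-token (Rule 8).
No rule produces black-badge, and it is not given. ivory-badge would need black-pass and black-badge (Rule 7), but black-badge is never granted. teal-clearance would need T40 (Rule 1), but T40 is never granted.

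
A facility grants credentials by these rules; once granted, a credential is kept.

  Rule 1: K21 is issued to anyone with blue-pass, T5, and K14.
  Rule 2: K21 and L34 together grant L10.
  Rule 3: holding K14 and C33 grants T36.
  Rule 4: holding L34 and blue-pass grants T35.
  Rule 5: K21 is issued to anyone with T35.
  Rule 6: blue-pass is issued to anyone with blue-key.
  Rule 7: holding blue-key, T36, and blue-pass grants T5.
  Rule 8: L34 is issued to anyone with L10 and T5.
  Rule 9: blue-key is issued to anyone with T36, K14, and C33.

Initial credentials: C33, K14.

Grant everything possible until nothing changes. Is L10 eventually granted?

No

L10 would need K21 and L34 (Rule 2), but L34 is never granted.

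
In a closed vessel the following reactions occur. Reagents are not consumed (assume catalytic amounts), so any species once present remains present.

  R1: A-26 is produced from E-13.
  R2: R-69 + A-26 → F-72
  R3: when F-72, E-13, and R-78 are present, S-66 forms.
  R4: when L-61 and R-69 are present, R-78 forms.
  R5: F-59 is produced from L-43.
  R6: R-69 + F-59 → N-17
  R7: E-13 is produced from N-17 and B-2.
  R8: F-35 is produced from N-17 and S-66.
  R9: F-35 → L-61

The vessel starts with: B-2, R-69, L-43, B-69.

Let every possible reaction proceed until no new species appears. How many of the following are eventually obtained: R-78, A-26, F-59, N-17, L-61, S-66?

3

L-43 present → F-59 forms (R5).
R-69 and F-59 present → N-17 forms (R6).
N-17 and B-2 present → E-13 forms (R7).
E-13 present → A-26 forms (R1).
R-78 would need L-61 and R-69 (R4), but L-61 never forms.
A-26: reached.
F-59: reached.
N-17: reached.
L-61 would need F-35 (R9), but F-35 never forms.
S-66 would need F-72, E-13, and R-78 (R3), but R-78 never forms.
Reached: A-26, F-59, and N-17 — 3 of the 6.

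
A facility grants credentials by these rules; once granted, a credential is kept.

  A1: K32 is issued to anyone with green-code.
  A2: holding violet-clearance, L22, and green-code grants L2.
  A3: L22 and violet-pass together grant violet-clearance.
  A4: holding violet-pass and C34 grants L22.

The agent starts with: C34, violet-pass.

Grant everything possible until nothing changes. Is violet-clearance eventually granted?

Holding violet-pass and C34 grants L22 (A4).
Holding L22 and violet-pass grants violet-clearance (A3).

Yes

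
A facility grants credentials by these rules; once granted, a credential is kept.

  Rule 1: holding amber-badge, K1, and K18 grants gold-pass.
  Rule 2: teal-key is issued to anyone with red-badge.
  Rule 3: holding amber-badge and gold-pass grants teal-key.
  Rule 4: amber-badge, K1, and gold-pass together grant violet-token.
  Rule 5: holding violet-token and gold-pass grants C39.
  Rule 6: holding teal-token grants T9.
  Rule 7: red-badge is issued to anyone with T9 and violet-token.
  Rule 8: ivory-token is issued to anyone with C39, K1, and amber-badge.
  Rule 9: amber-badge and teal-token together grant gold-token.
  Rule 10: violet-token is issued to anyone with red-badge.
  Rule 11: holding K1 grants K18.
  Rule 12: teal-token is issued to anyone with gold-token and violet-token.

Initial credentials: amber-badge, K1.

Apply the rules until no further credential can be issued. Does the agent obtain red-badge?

No

red-badge would need T9 and violet-token (Rule 7), but T9 is never granted.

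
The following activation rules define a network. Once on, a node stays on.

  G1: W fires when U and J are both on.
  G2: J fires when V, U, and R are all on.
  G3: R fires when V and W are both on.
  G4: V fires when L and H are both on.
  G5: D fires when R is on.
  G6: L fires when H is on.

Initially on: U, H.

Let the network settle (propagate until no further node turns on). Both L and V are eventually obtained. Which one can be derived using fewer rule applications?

L

L: H is on, so L fires (G6). [1 rule application]
V: H is on, so L fires (G6). G4: L and H on → V on. [2 rule applications]
L needs fewer.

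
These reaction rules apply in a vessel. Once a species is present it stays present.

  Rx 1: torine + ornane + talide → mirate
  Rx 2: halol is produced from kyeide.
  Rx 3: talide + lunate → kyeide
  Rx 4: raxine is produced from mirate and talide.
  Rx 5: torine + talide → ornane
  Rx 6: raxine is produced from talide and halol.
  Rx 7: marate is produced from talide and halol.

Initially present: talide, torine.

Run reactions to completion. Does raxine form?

Yes

torine and talide present → ornane forms (Rx 5).
torine, ornane, and talide present → mirate forms (Rx 1).
mirate and talide present → raxine forms (Rx 4).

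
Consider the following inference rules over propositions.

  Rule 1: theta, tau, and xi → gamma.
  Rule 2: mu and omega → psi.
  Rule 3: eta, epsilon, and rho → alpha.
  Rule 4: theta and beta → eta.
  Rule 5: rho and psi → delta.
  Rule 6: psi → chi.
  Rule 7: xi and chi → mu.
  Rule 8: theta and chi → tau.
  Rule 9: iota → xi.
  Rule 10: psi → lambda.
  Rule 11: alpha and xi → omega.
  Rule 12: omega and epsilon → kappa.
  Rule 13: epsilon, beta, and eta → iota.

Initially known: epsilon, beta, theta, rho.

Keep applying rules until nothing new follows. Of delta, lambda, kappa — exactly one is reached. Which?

kappa

theta and beta hold, so eta follows (Rule 4).
From eta, epsilon, and rho, Rule 3 gives alpha.
From epsilon, beta, and eta, Rule 13 gives iota.
iota holds, so xi follows (Rule 9).
From alpha and xi, Rule 11 gives omega.
From omega and epsilon, Rule 12 gives kappa.
lambda would need psi (Rule 10), but psi is never established. delta would need rho and psi (Rule 5), but psi is never established.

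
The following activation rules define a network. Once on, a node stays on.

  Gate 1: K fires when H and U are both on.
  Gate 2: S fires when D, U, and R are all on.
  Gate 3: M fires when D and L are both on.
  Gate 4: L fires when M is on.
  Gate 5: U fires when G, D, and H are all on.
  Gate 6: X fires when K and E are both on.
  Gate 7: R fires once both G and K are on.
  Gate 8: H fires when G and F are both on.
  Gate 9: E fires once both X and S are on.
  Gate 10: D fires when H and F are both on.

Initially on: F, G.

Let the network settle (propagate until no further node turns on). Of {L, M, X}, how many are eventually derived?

0

L would need M (Gate 4), but M never turns on.
M would need D and L (Gate 3), but L never turns on.
X would need K and E (Gate 6), but E never turns on.
None of the 3 are reached.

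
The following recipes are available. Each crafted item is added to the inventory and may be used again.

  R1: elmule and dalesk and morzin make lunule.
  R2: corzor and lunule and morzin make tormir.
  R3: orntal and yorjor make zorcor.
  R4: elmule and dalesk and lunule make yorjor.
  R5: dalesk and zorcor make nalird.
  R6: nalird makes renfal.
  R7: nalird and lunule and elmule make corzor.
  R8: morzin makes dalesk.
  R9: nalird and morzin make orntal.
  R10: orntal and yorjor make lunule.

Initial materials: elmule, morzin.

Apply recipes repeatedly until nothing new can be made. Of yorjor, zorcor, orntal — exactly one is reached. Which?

yorjor

morzin → dalesk (R8).
elmule and dalesk and morzin → lunule (R1).
Using R4, elmule, dalesk, and lunule make yorjor.
orntal would need nalird and morzin (R9), but nalird is never obtained. zorcor would need orntal and yorjor (R3), but orntal is never obtained.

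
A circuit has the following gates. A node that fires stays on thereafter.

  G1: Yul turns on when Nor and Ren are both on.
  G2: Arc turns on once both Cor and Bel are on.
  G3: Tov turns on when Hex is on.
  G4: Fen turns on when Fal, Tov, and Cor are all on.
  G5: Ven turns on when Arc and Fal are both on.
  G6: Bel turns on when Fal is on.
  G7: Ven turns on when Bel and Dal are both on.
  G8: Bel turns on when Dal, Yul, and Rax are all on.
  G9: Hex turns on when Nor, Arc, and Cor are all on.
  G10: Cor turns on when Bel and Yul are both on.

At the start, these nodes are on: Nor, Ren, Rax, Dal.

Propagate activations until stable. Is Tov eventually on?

Nor and Ren are on, so Yul turns on (G1).
Dal, Yul, and Rax are on, so Bel turns on (G8).
G10: Bel and Yul on → Cor on.
Cor and Bel are on, so Arc turns on (G2).
Nor, Arc, and Cor are on, so Hex turns on (G9).
G3: Hex on → Tov on.

Yes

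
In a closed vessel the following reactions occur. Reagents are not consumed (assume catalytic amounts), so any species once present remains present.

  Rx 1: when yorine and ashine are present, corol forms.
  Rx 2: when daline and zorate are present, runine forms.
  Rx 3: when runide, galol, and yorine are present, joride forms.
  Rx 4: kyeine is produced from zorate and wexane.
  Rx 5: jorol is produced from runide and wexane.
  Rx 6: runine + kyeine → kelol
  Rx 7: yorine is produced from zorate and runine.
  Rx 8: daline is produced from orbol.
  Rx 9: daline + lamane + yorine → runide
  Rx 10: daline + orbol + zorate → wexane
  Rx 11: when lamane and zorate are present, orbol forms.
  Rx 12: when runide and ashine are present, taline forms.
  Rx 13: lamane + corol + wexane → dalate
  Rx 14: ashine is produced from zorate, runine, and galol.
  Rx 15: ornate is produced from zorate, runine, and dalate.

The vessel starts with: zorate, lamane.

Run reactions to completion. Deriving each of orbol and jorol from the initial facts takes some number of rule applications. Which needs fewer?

orbol: lamane and zorate present → orbol forms (Rx 11). [1 rule application]
jorol: lamane and zorate present → orbol forms (Rx 11). orbol present → daline forms (Rx 8). daline, orbol, and zorate present → wexane forms (Rx 10). daline and zorate present → runine forms (Rx 2). zorate and runine present → yorine forms (Rx 7). daline, lamane, and yorine present → runide forms (Rx 9). runide and wexane present → jorol forms (Rx 5). [7 rule applications]
orbol needs fewer.

orbol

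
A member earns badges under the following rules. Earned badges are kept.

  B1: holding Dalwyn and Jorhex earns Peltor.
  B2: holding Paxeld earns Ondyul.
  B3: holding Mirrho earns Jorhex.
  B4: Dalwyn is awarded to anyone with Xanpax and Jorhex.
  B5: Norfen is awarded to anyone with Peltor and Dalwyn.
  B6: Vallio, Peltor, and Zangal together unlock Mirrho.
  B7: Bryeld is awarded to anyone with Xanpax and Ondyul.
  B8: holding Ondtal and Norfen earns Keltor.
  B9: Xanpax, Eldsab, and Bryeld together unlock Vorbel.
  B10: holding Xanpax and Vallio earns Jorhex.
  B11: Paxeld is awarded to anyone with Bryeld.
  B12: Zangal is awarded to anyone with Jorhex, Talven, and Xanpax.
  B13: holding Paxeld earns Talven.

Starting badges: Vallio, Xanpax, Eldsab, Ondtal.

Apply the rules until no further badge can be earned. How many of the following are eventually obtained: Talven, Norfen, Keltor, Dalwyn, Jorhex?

4

With Xanpax and Vallio, Jorhex is earned (B10).
With Xanpax and Jorhex, Dalwyn is earned (B4).
With Dalwyn and Jorhex, Peltor is earned (B1).
With Peltor and Dalwyn, Norfen is earned (B5).
With Ondtal and Norfen, Keltor is earned (B8).
Talven would need Paxeld (B13), but Paxeld is never earned.
Norfen: reached.
Keltor: reached.
Dalwyn: reached.
Jorhex: reached.
Reached: Norfen, Keltor, Dalwyn, and Jorhex — 4 of the 5.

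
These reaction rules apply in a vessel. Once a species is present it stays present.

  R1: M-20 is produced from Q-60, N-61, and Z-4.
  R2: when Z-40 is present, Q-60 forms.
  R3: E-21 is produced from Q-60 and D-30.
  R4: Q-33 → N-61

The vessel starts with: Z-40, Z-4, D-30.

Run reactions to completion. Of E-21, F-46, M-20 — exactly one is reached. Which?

E-21

Z-40 present → Q-60 forms (R2).
Q-60 and D-30 present → E-21 forms (R3).
M-20 would need Q-60, N-61, and Z-4 (R1), but N-61 never forms. No rule produces F-46, and it is not given.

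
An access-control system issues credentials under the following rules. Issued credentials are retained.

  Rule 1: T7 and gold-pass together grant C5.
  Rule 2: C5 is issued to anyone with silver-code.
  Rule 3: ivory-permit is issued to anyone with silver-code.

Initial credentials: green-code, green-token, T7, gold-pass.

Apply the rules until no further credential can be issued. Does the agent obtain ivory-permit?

ivory-permit would need silver-code (Rule 3), but silver-code is never granted.

No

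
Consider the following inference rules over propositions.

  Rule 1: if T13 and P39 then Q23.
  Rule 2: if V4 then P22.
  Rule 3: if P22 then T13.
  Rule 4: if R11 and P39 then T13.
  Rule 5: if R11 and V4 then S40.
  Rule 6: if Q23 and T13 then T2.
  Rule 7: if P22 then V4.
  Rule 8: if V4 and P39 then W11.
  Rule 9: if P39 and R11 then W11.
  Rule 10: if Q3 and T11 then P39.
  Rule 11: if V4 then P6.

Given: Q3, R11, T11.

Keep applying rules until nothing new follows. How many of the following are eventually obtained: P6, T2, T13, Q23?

3

From Q3 and T11, Rule 10 gives P39.
R11 and P39 hold, so T13 follows (Rule 4).
T13 and P39 hold, so Q23 follows (Rule 1).
Q23 and T13 hold, so T2 follows (Rule 6).
P6 would need V4 (Rule 11), but V4 is never established.
T2: reached.
T13: reached.
Q23: reached.
Reached: T2, T13, and Q23 — 3 of the 4.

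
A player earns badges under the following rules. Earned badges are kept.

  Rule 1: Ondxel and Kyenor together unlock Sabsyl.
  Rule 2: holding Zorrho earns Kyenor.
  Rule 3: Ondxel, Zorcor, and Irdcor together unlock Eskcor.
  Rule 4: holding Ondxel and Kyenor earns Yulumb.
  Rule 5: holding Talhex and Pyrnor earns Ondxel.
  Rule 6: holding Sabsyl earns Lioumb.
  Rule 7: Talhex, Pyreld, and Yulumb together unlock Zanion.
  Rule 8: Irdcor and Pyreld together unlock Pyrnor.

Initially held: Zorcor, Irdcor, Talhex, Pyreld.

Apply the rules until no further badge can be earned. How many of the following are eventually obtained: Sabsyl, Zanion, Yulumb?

Sabsyl would need Ondxel and Kyenor (Rule 1), but Kyenor is never earned.
Zanion would need Talhex, Pyreld, and Yulumb (Rule 7), but Yulumb is never earned.
Yulumb would need Ondxel and Kyenor (Rule 4), but Kyenor is never earned.
None of the 3 are reached.

0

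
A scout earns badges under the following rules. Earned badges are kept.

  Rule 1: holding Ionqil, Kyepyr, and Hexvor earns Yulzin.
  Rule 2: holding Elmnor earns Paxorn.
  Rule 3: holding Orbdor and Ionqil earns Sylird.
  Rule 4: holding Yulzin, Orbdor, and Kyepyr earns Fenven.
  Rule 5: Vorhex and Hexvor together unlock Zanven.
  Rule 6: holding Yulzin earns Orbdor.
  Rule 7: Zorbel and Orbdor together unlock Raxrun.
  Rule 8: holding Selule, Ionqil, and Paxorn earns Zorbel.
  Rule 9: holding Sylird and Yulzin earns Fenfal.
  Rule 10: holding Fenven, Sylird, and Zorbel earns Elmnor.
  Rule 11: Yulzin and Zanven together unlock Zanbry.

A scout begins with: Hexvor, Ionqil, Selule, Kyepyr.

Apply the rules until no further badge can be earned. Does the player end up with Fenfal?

Yes

With Ionqil, Kyepyr, and Hexvor, Yulzin is earned (Rule 1).
With Yulzin, Orbdor is earned (Rule 6).
With Orbdor and Ionqil, Sylird is earned (Rule 3).
With Sylird and Yulzin, Fenfal is earned (Rule 9).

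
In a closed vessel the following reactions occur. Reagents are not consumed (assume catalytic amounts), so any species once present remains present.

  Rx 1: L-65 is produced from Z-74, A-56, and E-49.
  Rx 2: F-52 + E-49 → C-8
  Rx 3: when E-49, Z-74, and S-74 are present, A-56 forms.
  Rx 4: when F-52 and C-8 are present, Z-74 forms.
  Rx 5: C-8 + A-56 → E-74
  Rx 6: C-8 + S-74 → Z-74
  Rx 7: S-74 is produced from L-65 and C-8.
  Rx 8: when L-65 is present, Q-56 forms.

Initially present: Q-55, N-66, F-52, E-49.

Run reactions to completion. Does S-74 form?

No

S-74 would need L-65 and C-8 (Rx 7), but L-65 never forms.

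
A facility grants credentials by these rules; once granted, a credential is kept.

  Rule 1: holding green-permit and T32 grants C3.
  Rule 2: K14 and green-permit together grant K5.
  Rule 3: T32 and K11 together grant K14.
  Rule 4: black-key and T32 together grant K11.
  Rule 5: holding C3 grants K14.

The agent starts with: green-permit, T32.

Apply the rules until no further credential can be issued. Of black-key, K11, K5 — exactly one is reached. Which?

K5

Holding green-permit and T32 grants C3 (Rule 1).
Holding C3 grants K14 (Rule 5).
Holding K14 and green-permit grants K5 (Rule 2).
No rule produces black-key, and it is not given. K11 would need black-key and T32 (Rule 4), but black-key is never granted.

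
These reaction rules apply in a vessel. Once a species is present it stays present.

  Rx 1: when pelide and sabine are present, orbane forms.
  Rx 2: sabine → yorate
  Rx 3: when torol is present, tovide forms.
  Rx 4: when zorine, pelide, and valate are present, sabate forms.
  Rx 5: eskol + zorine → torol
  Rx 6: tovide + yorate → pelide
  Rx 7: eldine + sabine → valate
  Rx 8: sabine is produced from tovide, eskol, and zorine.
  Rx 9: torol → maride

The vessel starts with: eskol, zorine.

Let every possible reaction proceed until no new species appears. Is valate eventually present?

valate would need eldine and sabine (Rx 7), but eldine never forms.

No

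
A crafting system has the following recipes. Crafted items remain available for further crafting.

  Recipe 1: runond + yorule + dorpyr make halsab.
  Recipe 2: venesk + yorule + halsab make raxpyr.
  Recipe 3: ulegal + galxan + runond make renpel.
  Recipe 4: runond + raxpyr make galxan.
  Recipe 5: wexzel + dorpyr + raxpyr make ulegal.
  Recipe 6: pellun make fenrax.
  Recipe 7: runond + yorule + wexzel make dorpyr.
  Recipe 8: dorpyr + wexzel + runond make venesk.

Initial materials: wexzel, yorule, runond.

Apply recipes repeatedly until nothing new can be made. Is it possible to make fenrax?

No

fenrax would need pellun (Recipe 6), but pellun is never obtained.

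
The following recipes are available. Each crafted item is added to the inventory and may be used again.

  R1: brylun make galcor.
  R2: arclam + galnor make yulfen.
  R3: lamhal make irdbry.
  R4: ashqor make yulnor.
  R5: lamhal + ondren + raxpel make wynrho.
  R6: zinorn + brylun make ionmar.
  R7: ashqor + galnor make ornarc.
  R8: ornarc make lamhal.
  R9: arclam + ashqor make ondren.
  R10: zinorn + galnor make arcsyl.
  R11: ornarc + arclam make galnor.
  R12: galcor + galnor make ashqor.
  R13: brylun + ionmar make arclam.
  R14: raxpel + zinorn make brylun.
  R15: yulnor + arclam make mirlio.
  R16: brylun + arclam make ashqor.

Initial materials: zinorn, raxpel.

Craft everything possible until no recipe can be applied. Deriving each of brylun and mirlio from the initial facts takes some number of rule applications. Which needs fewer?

brylun: raxpel + zinorn → brylun (R14). [1 rule application]
mirlio: Using R14, raxpel and zinorn make brylun. zinorn + brylun → ionmar (R6). Using R13, brylun and ionmar make arclam. brylun + arclam → ashqor (R16). Using R4, ashqor makes yulnor. Using R15, yulnor and arclam make mirlio. [6 rule applications]
brylun needs fewer.

brylun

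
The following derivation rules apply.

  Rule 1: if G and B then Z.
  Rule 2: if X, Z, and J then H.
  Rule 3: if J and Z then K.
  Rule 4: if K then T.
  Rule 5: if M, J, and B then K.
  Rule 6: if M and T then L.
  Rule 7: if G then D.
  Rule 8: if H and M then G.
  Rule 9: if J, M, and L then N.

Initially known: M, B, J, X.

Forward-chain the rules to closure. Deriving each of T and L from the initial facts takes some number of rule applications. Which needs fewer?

T: From M, J, and B, Rule 5 gives K. K holds, so T follows (Rule 4). [2 rule applications]
L: M, J, and B hold, so K follows (Rule 5). From K, Rule 4 gives T. From M and T, Rule 6 gives L. [3 rule applications]
T needs fewer.

T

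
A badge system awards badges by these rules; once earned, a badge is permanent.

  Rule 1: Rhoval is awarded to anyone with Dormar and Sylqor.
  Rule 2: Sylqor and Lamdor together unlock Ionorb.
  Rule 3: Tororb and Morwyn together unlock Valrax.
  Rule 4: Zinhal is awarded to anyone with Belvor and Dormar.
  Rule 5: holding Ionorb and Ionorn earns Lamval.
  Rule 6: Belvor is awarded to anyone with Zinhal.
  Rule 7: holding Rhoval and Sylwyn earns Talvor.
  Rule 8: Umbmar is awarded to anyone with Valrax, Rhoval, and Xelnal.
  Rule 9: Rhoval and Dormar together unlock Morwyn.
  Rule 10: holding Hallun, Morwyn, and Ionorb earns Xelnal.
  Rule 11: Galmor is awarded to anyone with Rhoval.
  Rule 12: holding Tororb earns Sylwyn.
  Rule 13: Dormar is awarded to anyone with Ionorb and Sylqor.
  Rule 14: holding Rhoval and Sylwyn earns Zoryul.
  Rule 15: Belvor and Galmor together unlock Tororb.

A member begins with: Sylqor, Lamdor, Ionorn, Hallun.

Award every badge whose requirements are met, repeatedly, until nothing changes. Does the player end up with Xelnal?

Yes

With Sylqor and Lamdor, Ionorb is earned (Rule 2).
With Ionorb and Sylqor, Dormar is earned (Rule 13).
With Dormar and Sylqor, Rhoval is earned (Rule 1).
With Rhoval and Dormar, Morwyn is earned (Rule 9).
With Hallun, Morwyn, and Ionorb, Xelnal is earned (Rule 10).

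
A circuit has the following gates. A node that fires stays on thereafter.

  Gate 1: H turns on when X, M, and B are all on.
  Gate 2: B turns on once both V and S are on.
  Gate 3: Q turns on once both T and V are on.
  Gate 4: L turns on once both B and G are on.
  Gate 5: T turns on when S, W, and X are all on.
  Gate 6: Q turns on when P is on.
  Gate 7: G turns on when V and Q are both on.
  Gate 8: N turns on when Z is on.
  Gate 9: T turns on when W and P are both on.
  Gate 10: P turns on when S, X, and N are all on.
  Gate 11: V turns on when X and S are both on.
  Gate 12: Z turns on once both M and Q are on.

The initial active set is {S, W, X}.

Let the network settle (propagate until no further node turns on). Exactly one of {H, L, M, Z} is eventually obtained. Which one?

L

X and S are on, so V turns on (Gate 11).
Gate 5: S, W, and X on → T on.
Gate 2: V and S on → B on.
Gate 3: T and V on → Q on.
V and Q are on, so G turns on (Gate 7).
B and G are on, so L turns on (Gate 4).
Z would need M and Q (Gate 12), but M never turns on. H would need X, M, and B (Gate 1), but M never turns on. No rule produces M, and it is not given.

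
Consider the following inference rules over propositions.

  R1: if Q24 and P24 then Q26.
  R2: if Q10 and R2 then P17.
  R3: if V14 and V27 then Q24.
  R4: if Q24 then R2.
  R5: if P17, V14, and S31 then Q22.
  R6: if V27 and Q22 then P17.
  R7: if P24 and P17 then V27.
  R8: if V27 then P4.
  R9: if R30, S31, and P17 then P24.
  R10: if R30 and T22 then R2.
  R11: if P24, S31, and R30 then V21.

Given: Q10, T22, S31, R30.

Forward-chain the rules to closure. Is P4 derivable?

Yes

From R30 and T22, R10 gives R2.
From Q10 and R2, R2 gives P17.
R30, S31, and P17 hold, so P24 follows (R9).
From P24 and P17, R7 gives V27.
V27 holds, so P4 follows (R8).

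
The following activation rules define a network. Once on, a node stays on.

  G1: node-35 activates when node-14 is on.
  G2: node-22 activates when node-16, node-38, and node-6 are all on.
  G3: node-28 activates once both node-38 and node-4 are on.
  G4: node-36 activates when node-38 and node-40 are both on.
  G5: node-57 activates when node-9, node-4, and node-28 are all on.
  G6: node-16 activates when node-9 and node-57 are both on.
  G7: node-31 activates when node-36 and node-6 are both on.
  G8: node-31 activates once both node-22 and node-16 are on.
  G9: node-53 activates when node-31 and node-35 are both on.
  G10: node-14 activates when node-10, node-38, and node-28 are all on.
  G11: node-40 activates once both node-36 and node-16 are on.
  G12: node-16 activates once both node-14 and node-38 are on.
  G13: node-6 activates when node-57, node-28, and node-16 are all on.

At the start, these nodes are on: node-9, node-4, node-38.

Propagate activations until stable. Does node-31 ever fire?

node-38 and node-4 are on, so node-28 activates (G3).
G5: node-9, node-4, and node-28 on → node-57 on.
node-9 and node-57 are on, so node-16 activates (G6).
node-57, node-28, and node-16 are on, so node-6 activates (G13).
G2: node-16, node-38, and node-6 on → node-22 on.
G8: node-22 and node-16 on → node-31 on.

Yes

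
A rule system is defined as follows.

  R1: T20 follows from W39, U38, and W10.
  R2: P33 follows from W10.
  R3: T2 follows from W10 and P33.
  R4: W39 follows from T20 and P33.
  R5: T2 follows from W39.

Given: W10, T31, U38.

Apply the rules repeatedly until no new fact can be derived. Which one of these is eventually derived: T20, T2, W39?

T2

From W10, R2 gives P33.
W10 and P33 hold, so T2 follows (R3).
W39 would need T20 and P33 (R4), but T20 is never established. T20 would need W39, U38, and W10 (R1), but W39 is never established.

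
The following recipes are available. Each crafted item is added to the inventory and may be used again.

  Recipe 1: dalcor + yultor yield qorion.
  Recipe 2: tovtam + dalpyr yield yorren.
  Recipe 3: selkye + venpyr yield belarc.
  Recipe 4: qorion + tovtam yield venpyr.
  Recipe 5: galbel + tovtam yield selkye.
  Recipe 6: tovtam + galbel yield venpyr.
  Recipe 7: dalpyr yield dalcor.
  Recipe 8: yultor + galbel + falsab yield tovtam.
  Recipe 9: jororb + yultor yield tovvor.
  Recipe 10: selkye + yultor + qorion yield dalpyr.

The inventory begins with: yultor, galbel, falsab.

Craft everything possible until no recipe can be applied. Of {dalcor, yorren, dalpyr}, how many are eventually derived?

dalcor would need dalpyr (Recipe 7), but dalpyr is never obtained.
yorren would need tovtam and dalpyr (Recipe 2), but dalpyr is never obtained.
dalpyr would need selkye, yultor, and qorion (Recipe 10), but qorion is never obtained.
None of the 3 are reached.

0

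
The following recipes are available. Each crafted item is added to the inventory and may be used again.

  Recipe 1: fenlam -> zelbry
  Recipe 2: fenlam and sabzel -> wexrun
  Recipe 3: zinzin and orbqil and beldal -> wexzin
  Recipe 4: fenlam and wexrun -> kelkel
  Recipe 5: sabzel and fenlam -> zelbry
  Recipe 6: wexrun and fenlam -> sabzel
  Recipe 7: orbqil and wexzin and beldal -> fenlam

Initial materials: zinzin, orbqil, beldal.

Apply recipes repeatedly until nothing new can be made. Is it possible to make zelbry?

Yes

Using Recipe 3, zinzin, orbqil, and beldal make wexzin.
orbqil and wexzin and beldal -> fenlam (Recipe 7).
Using Recipe 1, fenlam makes zelbry.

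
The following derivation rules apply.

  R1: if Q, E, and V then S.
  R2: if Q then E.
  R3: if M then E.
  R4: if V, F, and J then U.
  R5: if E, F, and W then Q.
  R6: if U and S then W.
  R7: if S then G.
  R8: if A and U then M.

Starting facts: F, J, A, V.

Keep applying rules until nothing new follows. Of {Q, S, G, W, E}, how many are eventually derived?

V, F, and J hold, so U follows (R4).
From A and U, R8 gives M.
M holds, so E follows (R3).
Q would need E, F, and W (R5), but W is never established.
S would need Q, E, and V (R1), but Q is never established.
G would need S (R7), but S is never established.
W would need U and S (R6), but S is never established.
E: reached.
Reached: E — 1 of the 5.

1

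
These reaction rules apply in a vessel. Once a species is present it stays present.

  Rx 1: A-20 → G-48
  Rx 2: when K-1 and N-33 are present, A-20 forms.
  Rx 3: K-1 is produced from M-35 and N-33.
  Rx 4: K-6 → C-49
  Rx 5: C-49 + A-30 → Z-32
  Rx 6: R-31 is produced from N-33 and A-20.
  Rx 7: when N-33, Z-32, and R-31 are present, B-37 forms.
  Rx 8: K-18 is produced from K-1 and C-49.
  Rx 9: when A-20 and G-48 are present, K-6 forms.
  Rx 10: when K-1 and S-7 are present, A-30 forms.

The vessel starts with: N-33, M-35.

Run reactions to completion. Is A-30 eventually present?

No

A-30 would need K-1 and S-7 (Rx 10), but S-7 never forms.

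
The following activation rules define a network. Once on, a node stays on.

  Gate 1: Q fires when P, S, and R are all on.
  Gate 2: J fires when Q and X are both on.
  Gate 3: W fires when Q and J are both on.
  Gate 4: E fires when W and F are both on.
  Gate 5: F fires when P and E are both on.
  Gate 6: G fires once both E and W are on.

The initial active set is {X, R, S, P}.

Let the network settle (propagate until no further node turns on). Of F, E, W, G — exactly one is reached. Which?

P, S, and R are on, so Q fires (Gate 1).
Gate 2: Q and X on → J on.
Q and J are on, so W fires (Gate 3).
F would need P and E (Gate 5), but E never turns on. G would need E and W (Gate 6), but E never turns on. E would need W and F (Gate 4), but F never turns on.

W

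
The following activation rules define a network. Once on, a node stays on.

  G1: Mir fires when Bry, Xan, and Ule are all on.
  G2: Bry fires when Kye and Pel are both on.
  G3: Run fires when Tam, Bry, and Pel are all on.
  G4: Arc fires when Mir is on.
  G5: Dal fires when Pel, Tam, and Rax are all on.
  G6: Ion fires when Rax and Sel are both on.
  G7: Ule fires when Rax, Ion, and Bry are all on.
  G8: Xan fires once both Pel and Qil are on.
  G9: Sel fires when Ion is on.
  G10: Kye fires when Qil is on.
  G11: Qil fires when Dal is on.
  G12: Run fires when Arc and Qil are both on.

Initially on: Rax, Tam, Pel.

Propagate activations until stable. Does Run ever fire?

G5: Pel, Tam, and Rax on → Dal on.
Dal is on, so Qil fires (G11).
G10: Qil on → Kye on.
Kye and Pel are on, so Bry fires (G2).
Tam, Bry, and Pel are on, so Run fires (G3).

Yes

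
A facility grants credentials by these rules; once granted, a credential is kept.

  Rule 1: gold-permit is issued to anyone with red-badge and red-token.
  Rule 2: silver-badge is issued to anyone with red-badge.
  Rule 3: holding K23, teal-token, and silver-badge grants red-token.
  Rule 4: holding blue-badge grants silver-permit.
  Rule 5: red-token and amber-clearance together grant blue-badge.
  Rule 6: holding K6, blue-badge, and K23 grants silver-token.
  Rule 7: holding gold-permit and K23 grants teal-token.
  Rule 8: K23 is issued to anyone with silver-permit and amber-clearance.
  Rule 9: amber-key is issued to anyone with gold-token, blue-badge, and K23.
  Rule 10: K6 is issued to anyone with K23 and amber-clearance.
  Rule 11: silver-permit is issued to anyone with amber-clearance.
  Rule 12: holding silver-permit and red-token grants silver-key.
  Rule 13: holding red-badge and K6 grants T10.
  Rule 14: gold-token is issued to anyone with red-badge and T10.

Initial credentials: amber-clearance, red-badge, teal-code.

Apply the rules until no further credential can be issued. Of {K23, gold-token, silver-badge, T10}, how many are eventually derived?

4

Holding red-badge grants silver-badge (Rule 2).
Holding amber-clearance grants silver-permit (Rule 11).
Holding silver-permit and amber-clearance grants K23 (Rule 8).
Holding K23 and amber-clearance grants K6 (Rule 10).
Holding red-badge and K6 grants T10 (Rule 13).
Holding red-badge and T10 grants gold-token (Rule 14).
K23: reached.
gold-token: reached.
silver-badge: reached.
T10: reached.
All 4 are reached.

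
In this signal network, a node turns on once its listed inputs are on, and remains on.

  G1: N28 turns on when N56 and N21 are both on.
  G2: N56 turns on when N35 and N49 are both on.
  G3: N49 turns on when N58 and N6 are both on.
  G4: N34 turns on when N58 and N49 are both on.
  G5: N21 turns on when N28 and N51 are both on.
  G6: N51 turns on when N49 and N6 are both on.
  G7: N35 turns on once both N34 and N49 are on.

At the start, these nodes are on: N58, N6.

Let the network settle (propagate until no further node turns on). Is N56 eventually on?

Yes

G3: N58 and N6 on → N49 on.
G4: N58 and N49 on → N34 on.
G7: N34 and N49 on → N35 on.
G2: N35 and N49 on → N56 on.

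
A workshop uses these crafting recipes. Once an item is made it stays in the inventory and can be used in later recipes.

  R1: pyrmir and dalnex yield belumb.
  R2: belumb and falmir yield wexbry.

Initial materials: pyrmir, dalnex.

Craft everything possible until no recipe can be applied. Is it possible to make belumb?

Yes

Using R1, pyrmir and dalnex make belumb.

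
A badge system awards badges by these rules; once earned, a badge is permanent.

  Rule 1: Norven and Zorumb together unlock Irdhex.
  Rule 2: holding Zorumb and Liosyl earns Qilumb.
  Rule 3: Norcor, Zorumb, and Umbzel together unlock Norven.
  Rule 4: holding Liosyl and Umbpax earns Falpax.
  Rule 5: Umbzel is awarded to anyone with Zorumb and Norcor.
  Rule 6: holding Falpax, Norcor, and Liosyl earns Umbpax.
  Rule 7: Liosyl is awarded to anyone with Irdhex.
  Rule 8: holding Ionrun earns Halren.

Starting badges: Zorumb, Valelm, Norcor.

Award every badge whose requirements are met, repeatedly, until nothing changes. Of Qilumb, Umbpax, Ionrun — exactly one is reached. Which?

With Zorumb and Norcor, Umbzel is earned (Rule 5).
With Norcor, Zorumb, and Umbzel, Norven is earned (Rule 3).
With Norven and Zorumb, Irdhex is earned (Rule 1).
With Irdhex, Liosyl is earned (Rule 7).
With Zorumb and Liosyl, Qilumb is earned (Rule 2).
No rule produces Ionrun, and it is not given. Umbpax would need Falpax, Norcor, and Liosyl (Rule 6), but Falpax is never earned.

Qilumb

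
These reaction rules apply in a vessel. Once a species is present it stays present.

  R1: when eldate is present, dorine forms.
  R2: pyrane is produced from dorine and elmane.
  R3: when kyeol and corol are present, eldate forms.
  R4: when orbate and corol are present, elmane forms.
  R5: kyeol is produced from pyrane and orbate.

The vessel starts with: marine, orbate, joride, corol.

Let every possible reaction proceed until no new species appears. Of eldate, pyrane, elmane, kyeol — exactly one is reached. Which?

orbate and corol present → elmane forms (R4).
eldate would need kyeol and corol (R3), but kyeol never forms. pyrane would need dorine and elmane (R2), but dorine never forms. kyeol would need pyrane and orbate (R5), but pyrane never forms.

elmane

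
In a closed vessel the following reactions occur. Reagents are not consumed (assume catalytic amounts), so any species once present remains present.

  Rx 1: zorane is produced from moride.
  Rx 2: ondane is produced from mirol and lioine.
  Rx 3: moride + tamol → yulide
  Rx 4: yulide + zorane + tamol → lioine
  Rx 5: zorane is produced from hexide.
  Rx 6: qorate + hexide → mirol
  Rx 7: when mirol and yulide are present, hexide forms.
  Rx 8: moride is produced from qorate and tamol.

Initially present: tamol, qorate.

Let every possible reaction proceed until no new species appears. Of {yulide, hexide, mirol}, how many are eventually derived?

qorate and tamol present → moride forms (Rx 8).
moride and tamol present → yulide forms (Rx 3).
yulide: reached.
hexide would need mirol and yulide (Rx 7), but mirol never forms.
mirol would need qorate and hexide (Rx 6), but hexide never forms.
Reached: yulide — 1 of the 3.

1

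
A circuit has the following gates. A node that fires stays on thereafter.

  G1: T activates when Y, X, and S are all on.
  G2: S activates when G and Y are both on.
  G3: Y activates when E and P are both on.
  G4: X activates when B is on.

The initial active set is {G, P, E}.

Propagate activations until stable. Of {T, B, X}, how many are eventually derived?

0

T would need Y, X, and S (G1), but X never turns on.
No rule produces B, and it is not given.
X would need B (G4), but B never turns on.
None of the 3 are reached.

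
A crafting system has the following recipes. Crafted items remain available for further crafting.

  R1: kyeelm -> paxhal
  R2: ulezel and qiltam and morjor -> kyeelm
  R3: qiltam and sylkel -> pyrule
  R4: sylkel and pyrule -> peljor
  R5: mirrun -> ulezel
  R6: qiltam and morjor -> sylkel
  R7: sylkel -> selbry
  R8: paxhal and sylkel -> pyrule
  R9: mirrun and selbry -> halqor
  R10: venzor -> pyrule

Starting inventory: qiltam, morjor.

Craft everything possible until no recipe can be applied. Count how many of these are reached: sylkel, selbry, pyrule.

Using R6, qiltam and morjor make sylkel.
Using R3, qiltam and sylkel make pyrule.
Using R7, sylkel makes selbry.
sylkel: reached.
selbry: reached.
pyrule: reached.
All 3 are reached.

3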